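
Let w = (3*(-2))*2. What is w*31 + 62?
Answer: -310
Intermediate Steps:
w = -12 (w = -6*2 = -12)
w*31 + 62 = -12*31 + 62 = -372 + 62 = -310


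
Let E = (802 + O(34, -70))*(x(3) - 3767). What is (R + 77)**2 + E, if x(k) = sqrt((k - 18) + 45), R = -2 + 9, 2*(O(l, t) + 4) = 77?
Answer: -6288079/2 + 1673*sqrt(30)/2 ≈ -3.1395e+6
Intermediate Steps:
O(l, t) = 69/2 (O(l, t) = -4 + (1/2)*77 = -4 + 77/2 = 69/2)
R = 7
x(k) = sqrt(27 + k) (x(k) = sqrt((-18 + k) + 45) = sqrt(27 + k))
E = -6302191/2 + 1673*sqrt(30)/2 (E = (802 + 69/2)*(sqrt(27 + 3) - 3767) = 1673*(sqrt(30) - 3767)/2 = 1673*(-3767 + sqrt(30))/2 = -6302191/2 + 1673*sqrt(30)/2 ≈ -3.1465e+6)
(R + 77)**2 + E = (7 + 77)**2 + (-6302191/2 + 1673*sqrt(30)/2) = 84**2 + (-6302191/2 + 1673*sqrt(30)/2) = 7056 + (-6302191/2 + 1673*sqrt(30)/2) = -6288079/2 + 1673*sqrt(30)/2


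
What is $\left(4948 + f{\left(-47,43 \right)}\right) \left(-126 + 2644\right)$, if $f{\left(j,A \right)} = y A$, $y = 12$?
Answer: $13758352$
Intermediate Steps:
$f{\left(j,A \right)} = 12 A$
$\left(4948 + f{\left(-47,43 \right)}\right) \left(-126 + 2644\right) = \left(4948 + 12 \cdot 43\right) \left(-126 + 2644\right) = \left(4948 + 516\right) 2518 = 5464 \cdot 2518 = 13758352$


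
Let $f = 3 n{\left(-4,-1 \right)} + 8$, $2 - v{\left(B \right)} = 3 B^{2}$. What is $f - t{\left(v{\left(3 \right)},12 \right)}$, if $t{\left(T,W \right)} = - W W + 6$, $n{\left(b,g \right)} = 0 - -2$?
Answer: $152$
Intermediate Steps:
$v{\left(B \right)} = 2 - 3 B^{2}$
$n{\left(b,g \right)} = 2$ ($n{\left(b,g \right)} = 0 + 2 = 2$)
$t{\left(T,W \right)} = 6 - W^{2}$ ($t{\left(T,W \right)} = - W^{2} + 6 = 6 - W^{2}$)
$f = 14$ ($f = 3 \cdot 2 + 8 = 6 + 8 = 14$)
$f - t{\left(v{\left(3 \right)},12 \right)} = 14 - \left(6 - 12^{2}\right) = 14 - \left(6 - 144\right) = 14 - -138 = 14 + 138 = 152$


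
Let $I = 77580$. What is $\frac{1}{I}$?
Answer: $\frac{1}{77580} \approx 1.289 \cdot 10^{-5}$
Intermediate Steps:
$\frac{1}{I} = \frac{1}{77580}$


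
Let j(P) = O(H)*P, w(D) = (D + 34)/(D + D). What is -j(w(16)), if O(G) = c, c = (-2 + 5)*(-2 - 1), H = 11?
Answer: 225/16 ≈ 14.063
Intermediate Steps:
c = -9 (c = 3*(-3) = -9)
O(G) = -9
w(D) = (34 + D)/(2*D) (w(D) = (34 + D)/((2*D)) = (34 + D)*(1/(2*D)) = (34 + D)/(2*D))
j(P) = -9*P
-j(w(16)) = -(-9)*(1/2)*(34 + 16)/16 = -(-9)*(1/2)*(1/16)*50 = -(-9)*25/16 = -1*(-225/16) = 225/16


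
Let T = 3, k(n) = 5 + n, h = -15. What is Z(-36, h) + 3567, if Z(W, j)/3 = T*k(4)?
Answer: 3648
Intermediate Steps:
Z(W, j) = 81 (Z(W, j) = 3*(3*(5 + 4)) = 3*(3*9) = 3*27 = 81)
Z(-36, h) + 3567 = 81 + 3567 = 3648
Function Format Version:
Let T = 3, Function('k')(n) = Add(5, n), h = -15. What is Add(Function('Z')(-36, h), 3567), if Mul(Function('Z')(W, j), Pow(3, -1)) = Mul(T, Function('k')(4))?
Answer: 3648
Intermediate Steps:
Function('Z')(W, j) = 81 (Function('Z')(W, j) = Mul(3, Mul(3, Add(5, 4))) = Mul(3, Mul(3, 9)) = Mul(3, 27) = 81)
Add(Function('Z')(-36, h), 3567) = Add(81, 3567) = 3648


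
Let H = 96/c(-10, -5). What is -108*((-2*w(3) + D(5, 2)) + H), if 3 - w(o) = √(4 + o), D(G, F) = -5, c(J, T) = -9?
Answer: 2340 - 216*√7 ≈ 1768.5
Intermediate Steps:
w(o) = 3 - √(4 + o)
H = -32/3 (H = 96/(-9) = 96*(-⅑) = -32/3 ≈ -10.667)
-108*((-2*w(3) + D(5, 2)) + H) = -108*((-2*(3 - √(4 + 3)) - 5) - 32/3) = -108*((-2*(3 - √7) - 5) - 32/3) = -108*(((-6 + 2*√7) - 5) - 32/3) = -108*((-11 + 2*√7) - 32/3) = -108*(-65/3 + 2*√7) = 2340 - 216*√7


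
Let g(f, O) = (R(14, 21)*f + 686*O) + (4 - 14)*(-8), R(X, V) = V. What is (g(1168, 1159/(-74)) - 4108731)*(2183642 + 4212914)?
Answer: -969142762456928/37 ≈ -2.6193e+13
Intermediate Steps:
g(f, O) = 80 + 21*f + 686*O (g(f, O) = (21*f + 686*O) + (4 - 14)*(-8) = (21*f + 686*O) - 10*(-8) = (21*f + 686*O) + 80 = 80 + 21*f + 686*O)
(g(1168, 1159/(-74)) - 4108731)*(2183642 + 4212914) = ((80 + 21*1168 + 686*(1159/(-74))) - 4108731)*(2183642 + 4212914) = ((80 + 24528 + 686*(1159*(-1/74))) - 4108731)*6396556 = ((80 + 24528 + 686*(-1159/74)) - 4108731)*6396556 = ((80 + 24528 - 397537/37) - 4108731)*6396556 = (512959/37 - 4108731)*6396556 = -151510088/37*6396556 = -969142762456928/37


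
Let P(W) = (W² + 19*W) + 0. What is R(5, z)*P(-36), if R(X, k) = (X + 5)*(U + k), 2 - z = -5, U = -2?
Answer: 30600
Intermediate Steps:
P(W) = W² + 19*W
z = 7 (z = 2 - 1*(-5) = 2 + 5 = 7)
R(X, k) = (-2 + k)*(5 + X) (R(X, k) = (X + 5)*(-2 + k) = (5 + X)*(-2 + k) = (-2 + k)*(5 + X))
R(5, z)*P(-36) = (-10 - 2*5 + 5*7 + 5*7)*(-36*(19 - 36)) = (-10 - 10 + 35 + 35)*(-36*(-17)) = 50*612 = 30600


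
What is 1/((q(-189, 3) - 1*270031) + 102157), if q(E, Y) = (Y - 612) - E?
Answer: -1/168294 ≈ -5.9420e-6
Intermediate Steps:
q(E, Y) = -612 + Y - E (q(E, Y) = (-612 + Y) - E = -612 + Y - E)
1/((q(-189, 3) - 1*270031) + 102157) = 1/(((-612 + 3 - 1*(-189)) - 1*270031) + 102157) = 1/(((-612 + 3 + 189) - 270031) + 102157) = 1/((-420 - 270031) + 102157) = 1/(-270451 + 102157) = 1/(-168294) = -1/168294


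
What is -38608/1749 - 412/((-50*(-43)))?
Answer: -41863894/1880175 ≈ -22.266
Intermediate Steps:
-38608/1749 - 412/((-50*(-43))) = -38608*1/1749 - 412/2150 = -38608/1749 - 412*1/2150 = -38608/1749 - 206/1075 = -41863894/1880175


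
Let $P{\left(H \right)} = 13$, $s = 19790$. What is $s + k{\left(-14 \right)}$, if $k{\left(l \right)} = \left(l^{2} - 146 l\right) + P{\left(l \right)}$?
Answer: $22043$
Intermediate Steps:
$k{\left(l \right)} = 13 + l^{2} - 146 l$ ($k{\left(l \right)} = \left(l^{2} - 146 l\right) + 13 = 13 + l^{2} - 146 l$)
$s + k{\left(-14 \right)} = 19790 + \left(13 + \left(-14\right)^{2} - -2044\right) = 19790 + \left(13 + 196 + 2044\right) = 19790 + 2253 = 22043$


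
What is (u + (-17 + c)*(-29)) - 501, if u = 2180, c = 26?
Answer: 1418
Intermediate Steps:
(u + (-17 + c)*(-29)) - 501 = (2180 + (-17 + 26)*(-29)) - 501 = (2180 + 9*(-29)) - 501 = (2180 - 261) - 501 = 1919 - 501 = 1418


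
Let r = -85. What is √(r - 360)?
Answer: I*√445 ≈ 21.095*I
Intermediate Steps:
√(r - 360) = √(-85 - 360) = √(-445) = I*√445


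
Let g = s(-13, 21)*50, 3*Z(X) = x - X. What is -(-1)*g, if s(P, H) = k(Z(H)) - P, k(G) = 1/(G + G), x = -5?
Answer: 16825/26 ≈ 647.12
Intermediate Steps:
Z(X) = -5/3 - X/3 (Z(X) = (-5 - X)/3 = -5/3 - X/3)
k(G) = 1/(2*G)
s(P, H) = 1/(2*(-5/3 - H/3)) - P
g = 16825/26 (g = ((-3/2 - 1*(-13)*(5 + 21))/(5 + 21))*50 = ((-3/2 - 1*(-13)*26)/26)*50 = ((-3/2 + 338)/26)*50 = ((1/26)*(673/2))*50 = (673/52)*50 = 16825/26 ≈ 647.12)
-(-1)*g = -(-1)*16825/26 = -1*(-16825/26) = 16825/26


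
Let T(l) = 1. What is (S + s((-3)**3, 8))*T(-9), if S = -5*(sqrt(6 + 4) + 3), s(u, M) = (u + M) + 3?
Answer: -31 - 5*sqrt(10) ≈ -46.811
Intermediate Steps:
s(u, M) = 3 + M + u (s(u, M) = (M + u) + 3 = 3 + M + u)
S = -15 - 5*sqrt(10) (S = -5*(sqrt(10) + 3) = -5*(3 + sqrt(10)) = -15 - 5*sqrt(10) ≈ -30.811)
(S + s((-3)**3, 8))*T(-9) = ((-15 - 5*sqrt(10)) + (3 + 8 + (-3)**3))*1 = ((-15 - 5*sqrt(10)) + (3 + 8 - 27))*1 = ((-15 - 5*sqrt(10)) - 16)*1 = (-31 - 5*sqrt(10))*1 = -31 - 5*sqrt(10)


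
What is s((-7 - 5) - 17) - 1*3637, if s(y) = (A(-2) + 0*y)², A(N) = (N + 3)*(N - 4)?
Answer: -3601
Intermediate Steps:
A(N) = (-4 + N)*(3 + N) (A(N) = (3 + N)*(-4 + N) = (-4 + N)*(3 + N))
s(y) = 36 (s(y) = ((-12 + (-2)² - 1*(-2)) + 0*y)² = ((-12 + 4 + 2) + 0)² = (-6 + 0)² = (-6)² = 36)
s((-7 - 5) - 17) - 1*3637 = 36 - 1*3637 = 36 - 3637 = -3601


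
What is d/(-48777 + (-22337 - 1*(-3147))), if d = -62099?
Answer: 62099/67967 ≈ 0.91366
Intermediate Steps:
d/(-48777 + (-22337 - 1*(-3147))) = -62099/(-48777 + (-22337 - 1*(-3147))) = -62099/(-48777 + (-22337 + 3147)) = -62099/(-48777 - 19190) = -62099/(-67967) = -62099*(-1/67967) = 62099/67967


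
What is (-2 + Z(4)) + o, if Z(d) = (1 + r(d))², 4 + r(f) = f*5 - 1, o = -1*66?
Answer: 188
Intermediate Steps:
o = -66
r(f) = -5 + 5*f (r(f) = -4 + (f*5 - 1) = -4 + (5*f - 1) = -4 + (-1 + 5*f) = -5 + 5*f)
Z(d) = (-4 + 5*d)² (Z(d) = (1 + (-5 + 5*d))² = (-4 + 5*d)²)
(-2 + Z(4)) + o = (-2 + (-4 + 5*4)²) - 66 = (-2 + (-4 + 20)²) - 66 = (-2 + 16²) - 66 = (-2 + 256) - 66 = 254 - 66 = 188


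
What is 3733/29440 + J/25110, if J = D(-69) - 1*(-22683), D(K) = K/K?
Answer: 76155259/73923840 ≈ 1.0302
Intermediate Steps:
D(K) = 1
J = 22684 (J = 1 - 1*(-22683) = 1 + 22683 = 22684)
3733/29440 + J/25110 = 3733/29440 + 22684/25110 = 3733*(1/29440) + 22684*(1/25110) = 3733/29440 + 11342/12555 = 76155259/73923840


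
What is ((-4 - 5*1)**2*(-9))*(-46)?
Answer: 33534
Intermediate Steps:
((-4 - 5*1)**2*(-9))*(-46) = ((-4 - 5)**2*(-9))*(-46) = ((-9)**2*(-9))*(-46) = (81*(-9))*(-46) = -729*(-46) = 33534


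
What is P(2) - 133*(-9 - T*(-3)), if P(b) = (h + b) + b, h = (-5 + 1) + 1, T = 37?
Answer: -13565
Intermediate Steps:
h = -3 (h = -4 + 1 = -3)
P(b) = -3 + 2*b (P(b) = (-3 + b) + b = -3 + 2*b)
P(2) - 133*(-9 - T*(-3)) = (-3 + 2*2) - 133*(-9 - 37*(-3)) = (-3 + 4) - 133*(-9 - 1*(-111)) = 1 - 133*(-9 + 111) = 1 - 133*102 = 1 - 13566 = -13565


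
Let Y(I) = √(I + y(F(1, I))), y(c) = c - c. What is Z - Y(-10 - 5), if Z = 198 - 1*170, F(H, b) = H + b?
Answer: 28 - I*√15 ≈ 28.0 - 3.873*I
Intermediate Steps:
y(c) = 0
Z = 28 (Z = 198 - 170 = 28)
Y(I) = √I (Y(I) = √(I + 0) = √I)
Z - Y(-10 - 5) = 28 - √(-10 - 5) = 28 - √(-15) = 28 - I*√15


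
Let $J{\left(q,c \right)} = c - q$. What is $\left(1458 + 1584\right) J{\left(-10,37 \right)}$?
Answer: $142974$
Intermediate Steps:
$\left(1458 + 1584\right) J{\left(-10,37 \right)} = \left(1458 + 1584\right) \left(37 - -10\right) = 3042 \left(37 + 10\right) = 3042 \cdot 47 = 142974$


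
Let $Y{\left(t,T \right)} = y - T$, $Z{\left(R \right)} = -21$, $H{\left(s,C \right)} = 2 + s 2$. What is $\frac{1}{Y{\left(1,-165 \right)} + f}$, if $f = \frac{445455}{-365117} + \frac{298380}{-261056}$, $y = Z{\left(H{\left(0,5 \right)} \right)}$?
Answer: $\frac{23828995888}{3375067330137} \approx 0.0070603$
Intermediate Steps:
$H{\left(s,C \right)} = 2 + 2 s$
$y = -21$
$Y{\left(t,T \right)} = -21 - T$
$f = - \frac{56308077735}{23828995888}$ ($f = 445455 \left(- \frac{1}{365117}\right) + 298380 \left(- \frac{1}{261056}\right) = - \frac{445455}{365117} - \frac{74595}{65264} = - \frac{56308077735}{23828995888} \approx -2.363$)
$\frac{1}{Y{\left(1,-165 \right)} + f} = \frac{1}{\left(-21 - -165\right) - \frac{56308077735}{23828995888}} = \frac{1}{\left(-21 + 165\right) - \frac{56308077735}{23828995888}} = \frac{1}{144 - \frac{56308077735}{23828995888}} = \frac{1}{\frac{3375067330137}{23828995888}} = \frac{23828995888}{3375067330137}$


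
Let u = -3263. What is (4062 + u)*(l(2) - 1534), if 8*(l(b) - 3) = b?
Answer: -4892277/4 ≈ -1.2231e+6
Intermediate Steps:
l(b) = 3 + b/8
(4062 + u)*(l(2) - 1534) = (4062 - 3263)*((3 + (⅛)*2) - 1534) = 799*((3 + ¼) - 1534) = 799*(13/4 - 1534) = 799*(-6123/4) = -4892277/4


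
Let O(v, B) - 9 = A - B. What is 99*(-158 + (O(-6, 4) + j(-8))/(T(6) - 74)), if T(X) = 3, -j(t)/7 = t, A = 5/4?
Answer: -4466979/284 ≈ -15729.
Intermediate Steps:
A = 5/4 (A = 5*(¼) = 5/4 ≈ 1.2500)
j(t) = -7*t
O(v, B) = 41/4 - B (O(v, B) = 9 + (5/4 - B) = 41/4 - B)
99*(-158 + (O(-6, 4) + j(-8))/(T(6) - 74)) = 99*(-158 + ((41/4 - 1*4) - 7*(-8))/(3 - 74)) = 99*(-158 + ((41/4 - 4) + 56)/(-71)) = 99*(-158 + (25/4 + 56)*(-1/71)) = 99*(-158 + (249/4)*(-1/71)) = 99*(-158 - 249/284) = 99*(-45121/284) = -4466979/284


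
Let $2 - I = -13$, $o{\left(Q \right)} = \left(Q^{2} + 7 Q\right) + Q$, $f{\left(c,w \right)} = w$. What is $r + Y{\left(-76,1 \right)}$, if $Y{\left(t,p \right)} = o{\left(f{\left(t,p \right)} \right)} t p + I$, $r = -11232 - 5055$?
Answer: $-16956$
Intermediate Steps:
$o{\left(Q \right)} = Q^{2} + 8 Q$
$I = 15$ ($I = 2 - -13 = 2 + 13 = 15$)
$r = -16287$
$Y{\left(t,p \right)} = 15 + t p^{2} \left(8 + p\right)$ ($Y{\left(t,p \right)} = p \left(8 + p\right) t p + 15 = p t \left(8 + p\right) p + 15 = t p^{2} \left(8 + p\right) + 15 = 15 + t p^{2} \left(8 + p\right)$)
$r + Y{\left(-76,1 \right)} = -16287 + \left(15 - 76 \cdot 1^{2} \left(8 + 1\right)\right) = -16287 + \left(15 - 76 \cdot 9\right) = -16287 + \left(15 - 684\right) = -16287 - 669 = -16956$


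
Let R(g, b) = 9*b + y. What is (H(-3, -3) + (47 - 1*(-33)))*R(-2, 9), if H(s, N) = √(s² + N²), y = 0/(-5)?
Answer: 6480 + 243*√2 ≈ 6823.7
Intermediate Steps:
y = 0 (y = 0*(-⅕) = 0)
R(g, b) = 9*b (R(g, b) = 9*b + 0 = 9*b)
H(s, N) = √(N² + s²)
(H(-3, -3) + (47 - 1*(-33)))*R(-2, 9) = (√((-3)² + (-3)²) + (47 - 1*(-33)))*(9*9) = (√(9 + 9) + (47 + 33))*81 = (√18 + 80)*81 = (3*√2 + 80)*81 = (80 + 3*√2)*81 = 6480 + 243*√2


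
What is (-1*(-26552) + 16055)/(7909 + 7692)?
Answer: 42607/15601 ≈ 2.7310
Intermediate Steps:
(-1*(-26552) + 16055)/(7909 + 7692) = (26552 + 16055)/15601 = 42607*(1/15601) = 42607/15601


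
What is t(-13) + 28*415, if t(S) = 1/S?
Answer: 151059/13 ≈ 11620.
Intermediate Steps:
t(S) = 1/S
t(-13) + 28*415 = 1/(-13) + 28*415 = -1/13 + 11620 = 151059/13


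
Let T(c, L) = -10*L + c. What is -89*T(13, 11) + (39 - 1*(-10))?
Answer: 8682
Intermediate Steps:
T(c, L) = c - 10*L
-89*T(13, 11) + (39 - 1*(-10)) = -89*(13 - 10*11) + (39 - 1*(-10)) = -89*(13 - 110) + (39 + 10) = -89*(-97) + 49 = 8633 + 49 = 8682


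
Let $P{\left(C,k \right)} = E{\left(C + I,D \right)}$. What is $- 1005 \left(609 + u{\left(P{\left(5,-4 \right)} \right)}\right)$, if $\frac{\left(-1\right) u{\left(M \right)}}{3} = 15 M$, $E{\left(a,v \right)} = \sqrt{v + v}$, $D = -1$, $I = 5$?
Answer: $-612045 + 45225 i \sqrt{2} \approx -6.1205 \cdot 10^{5} + 63958.0 i$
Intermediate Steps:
$E{\left(a,v \right)} = \sqrt{2} \sqrt{v}$ ($E{\left(a,v \right)} = \sqrt{2 v} = \sqrt{2} \sqrt{v}$)
$P{\left(C,k \right)} = i \sqrt{2}$ ($P{\left(C,k \right)} = \sqrt{2} \sqrt{-1} = \sqrt{2} i = i \sqrt{2}$)
$u{\left(M \right)} = - 45 M$ ($u{\left(M \right)} = - 3 \cdot 15 M = - 45 M$)
$- 1005 \left(609 + u{\left(P{\left(5,-4 \right)} \right)}\right) = - 1005 \left(609 - 45 i \sqrt{2}\right) = -612045 + 45225 i \sqrt{2}$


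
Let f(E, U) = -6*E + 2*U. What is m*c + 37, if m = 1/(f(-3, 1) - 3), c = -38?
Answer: 591/17 ≈ 34.765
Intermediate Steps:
m = 1/17 (m = 1/((-6*(-3) + 2*1) - 3) = 1/((18 + 2) - 3) = 1/(20 - 3) = 1/17 ≈ 0.058824)
m*c + 37 = (1/17)*(-38) + 37 = -38/17 + 37 = 591/17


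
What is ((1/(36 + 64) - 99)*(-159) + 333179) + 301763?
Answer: 65068141/100 ≈ 6.5068e+5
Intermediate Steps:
((1/(36 + 64) - 99)*(-159) + 333179) + 301763 = ((1/100 - 99)*(-159) + 333179) + 301763 = (-9899/100*(-159) + 333179) + 301763 = (1573941/100 + 333179) + 301763 = 34891841/100 + 301763 = 65068141/100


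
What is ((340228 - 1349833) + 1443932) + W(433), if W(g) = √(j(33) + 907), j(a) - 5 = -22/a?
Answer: 434327 + √8202/3 ≈ 4.3436e+5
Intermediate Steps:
j(a) = 5 - 22/a
W(g) = √8202/3 (W(g) = √((5 - 22/33) + 907) = √((5 - 22*1/33) + 907) = √((5 - ⅔) + 907) = √(13/3 + 907) = √(2734/3) = √8202/3)
((340228 - 1349833) + 1443932) + W(433) = ((340228 - 1349833) + 1443932) + √8202/3 = (-1009605 + 1443932) + √8202/3 = 434327 + √8202/3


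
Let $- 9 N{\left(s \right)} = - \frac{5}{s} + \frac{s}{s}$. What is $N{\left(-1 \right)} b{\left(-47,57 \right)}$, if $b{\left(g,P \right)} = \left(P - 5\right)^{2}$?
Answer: $- \frac{5408}{3} \approx -1802.7$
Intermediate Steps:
$b{\left(g,P \right)} = \left(-5 + P\right)^{2}$
$N{\left(s \right)} = - \frac{1}{9} + \frac{5}{9 s}$ ($N{\left(s \right)} = - \frac{- \frac{5}{s} + \frac{s}{s}}{9} = - \frac{- \frac{5}{s} + 1}{9} = - \frac{1 - \frac{5}{s}}{9} = - \frac{1}{9} + \frac{5}{9 s}$)
$N{\left(-1 \right)} b{\left(-47,57 \right)} = \frac{5 - -1}{9 \left(-1\right)} \left(-5 + 57\right)^{2} = \frac{1}{9} \left(-1\right) \left(5 + 1\right) 52^{2} = \frac{1}{9} \left(-1\right) 6 \cdot 2704 = \left(- \frac{2}{3}\right) 2704 = - \frac{5408}{3}$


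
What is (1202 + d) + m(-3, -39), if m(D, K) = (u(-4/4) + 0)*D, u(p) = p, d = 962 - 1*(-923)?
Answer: 3090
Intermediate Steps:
d = 1885 (d = 962 + 923 = 1885)
m(D, K) = -D (m(D, K) = (-4/4 + 0)*D = (-4*¼ + 0)*D = (-1 + 0)*D = -D)
(1202 + d) + m(-3, -39) = (1202 + 1885) - 1*(-3) = 3087 + 3 = 3090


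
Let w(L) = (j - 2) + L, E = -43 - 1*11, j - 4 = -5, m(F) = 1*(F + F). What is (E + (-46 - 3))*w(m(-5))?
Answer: 1339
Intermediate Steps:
m(F) = 2*F (m(F) = 1*(2*F) = 2*F)
j = -1 (j = 4 - 5 = -1)
E = -54 (E = -43 - 11 = -54)
w(L) = -3 + L (w(L) = (-1 - 2) + L = -3 + L)
(E + (-46 - 3))*w(m(-5)) = (-54 + (-46 - 3))*(-3 + 2*(-5)) = (-54 - 49)*(-3 - 10) = -103*(-13) = 1339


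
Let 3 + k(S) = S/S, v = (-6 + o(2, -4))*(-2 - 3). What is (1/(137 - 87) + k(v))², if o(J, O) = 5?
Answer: 9801/2500 ≈ 3.9204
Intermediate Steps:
v = 5 (v = (-6 + 5)*(-2 - 3) = -1*(-5) = 5)
k(S) = -2 (k(S) = -3 + S/S = -3 + 1 = -2)
(1/(137 - 87) + k(v))² = (1/(137 - 87) - 2)² = (1/50 - 2)² = (-99/50)² = 9801/2500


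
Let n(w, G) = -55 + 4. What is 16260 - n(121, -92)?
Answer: 16311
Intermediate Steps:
n(w, G) = -51
16260 - n(121, -92) = 16260 - 1*(-51) = 16260 + 51 = 16311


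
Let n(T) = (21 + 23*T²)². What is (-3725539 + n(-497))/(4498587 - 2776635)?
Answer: 3586260873605/191328 ≈ 1.8744e+7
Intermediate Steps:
(-3725539 + n(-497))/(4498587 - 2776635) = (-3725539 + (21 + 23*(-497)²)²)/(4498587 - 2776635) = (-3725539 + (21 + 23*247009)²)/1721952 = (-3725539 + (21 + 5681207)²)*(1/1721952) = (-3725539 + 5681228²)*(1/1721952) = (-3725539 + 32276351587984)*(1/1721952) = 32276347862445*(1/1721952) = 3586260873605/191328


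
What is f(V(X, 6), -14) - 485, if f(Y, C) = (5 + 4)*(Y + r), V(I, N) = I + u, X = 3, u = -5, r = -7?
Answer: -566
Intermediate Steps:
V(I, N) = -5 + I (V(I, N) = I - 5 = -5 + I)
f(Y, C) = -63 + 9*Y (f(Y, C) = (5 + 4)*(Y - 7) = 9*(-7 + Y) = -63 + 9*Y)
f(V(X, 6), -14) - 485 = (-63 + 9*(-5 + 3)) - 485 = (-63 + 9*(-2)) - 485 = (-63 - 18) - 485 = -81 - 485 = -566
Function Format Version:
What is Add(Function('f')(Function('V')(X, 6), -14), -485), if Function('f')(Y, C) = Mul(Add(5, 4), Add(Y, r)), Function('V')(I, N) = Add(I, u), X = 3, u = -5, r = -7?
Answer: -566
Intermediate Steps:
Function('V')(I, N) = Add(-5, I) (Function('V')(I, N) = Add(I, -5) = Add(-5, I))
Function('f')(Y, C) = Add(-63, Mul(9, Y)) (Function('f')(Y, C) = Mul(Add(5, 4), Add(Y, -7)) = Mul(9, Add(-7, Y)) = Add(-63, Mul(9, Y)))
Add(Function('f')(Function('V')(X, 6), -14), -485) = Add(Add(-63, Mul(9, Add(-5, 3))), -485) = Add(Add(-63, Mul(9, -2)), -485) = Add(Add(-63, -18), -485) = Add(-81, -485) = -566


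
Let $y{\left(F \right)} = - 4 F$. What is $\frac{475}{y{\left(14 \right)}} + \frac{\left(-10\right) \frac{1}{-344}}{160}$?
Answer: $- \frac{326793}{38528} \approx -8.482$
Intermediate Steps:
$\frac{475}{y{\left(14 \right)}} + \frac{\left(-10\right) \frac{1}{-344}}{160} = \frac{475}{\left(-4\right) 14} + \frac{\left(-10\right) \frac{1}{-344}}{160} = \frac{475}{-56} + \left(-10\right) \left(- \frac{1}{344}\right) \frac{1}{160} = 475 \left(- \frac{1}{56}\right) + \frac{5}{172} \cdot \frac{1}{160} = - \frac{475}{56} + \frac{1}{5504} = - \frac{326793}{38528}$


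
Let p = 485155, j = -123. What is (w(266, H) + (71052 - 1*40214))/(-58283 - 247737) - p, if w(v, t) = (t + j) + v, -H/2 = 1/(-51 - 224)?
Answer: -40828470122277/84155500 ≈ -4.8516e+5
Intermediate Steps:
H = 2/275 (H = -2/(-51 - 224) = -2/(-275) = -2*(-1/275) = 2/275 ≈ 0.0072727)
w(v, t) = -123 + t + v (w(v, t) = (t - 123) + v = (-123 + t) + v = -123 + t + v)
(w(266, H) + (71052 - 1*40214))/(-58283 - 247737) - p = ((-123 + 2/275 + 266) + (71052 - 1*40214))/(-58283 - 247737) - 1*485155 = (39327/275 + (71052 - 40214))/(-306020) - 485155 = (39327/275 + 30838)*(-1/306020) - 485155 = (8519777/275)*(-1/306020) - 485155 = -8519777/84155500 - 485155 = -40828470122277/84155500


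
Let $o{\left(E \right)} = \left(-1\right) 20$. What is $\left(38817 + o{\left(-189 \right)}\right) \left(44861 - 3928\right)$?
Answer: $1588077601$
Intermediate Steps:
$o{\left(E \right)} = -20$
$\left(38817 + o{\left(-189 \right)}\right) \left(44861 - 3928\right) = \left(38817 - 20\right) \left(44861 - 3928\right) = 38797 \cdot 40933 = 1588077601$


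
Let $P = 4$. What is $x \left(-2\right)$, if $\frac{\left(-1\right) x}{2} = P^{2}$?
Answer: $64$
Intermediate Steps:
$x = -32$ ($x = - 2 \cdot 4^{2} = \left(-2\right) 16 = -32$)
$x \left(-2\right) = \left(-32\right) \left(-2\right) = 64$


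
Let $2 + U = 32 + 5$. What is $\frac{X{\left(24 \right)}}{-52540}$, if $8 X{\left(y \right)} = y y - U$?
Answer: $- \frac{541}{420320} \approx -0.0012871$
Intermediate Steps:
$U = 35$ ($U = -2 + \left(32 + 5\right) = -2 + 37 = 35$)
$X{\left(y \right)} = - \frac{35}{8} + \frac{y^{2}}{8}$ ($X{\left(y \right)} = \frac{y y - 35}{8} = \frac{y^{2} - 35}{8} = \frac{-35 + y^{2}}{8} = - \frac{35}{8} + \frac{y^{2}}{8}$)
$\frac{X{\left(24 \right)}}{-52540} = \frac{- \frac{35}{8} + \frac{24^{2}}{8}}{-52540} = \left(- \frac{35}{8} + \frac{1}{8} \cdot 576\right) \left(- \frac{1}{52540}\right) = \left(- \frac{35}{8} + 72\right) \left(- \frac{1}{52540}\right) = \frac{541}{8} \left(- \frac{1}{52540}\right) = - \frac{541}{420320}$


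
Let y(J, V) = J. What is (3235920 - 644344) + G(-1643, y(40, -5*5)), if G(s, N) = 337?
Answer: 2591913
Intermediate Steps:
(3235920 - 644344) + G(-1643, y(40, -5*5)) = (3235920 - 644344) + 337 = 2591576 + 337 = 2591913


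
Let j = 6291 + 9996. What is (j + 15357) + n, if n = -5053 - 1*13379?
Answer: 13212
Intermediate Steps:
j = 16287
n = -18432 (n = -5053 - 13379 = -18432)
(j + 15357) + n = (16287 + 15357) - 18432 = 31644 - 18432 = 13212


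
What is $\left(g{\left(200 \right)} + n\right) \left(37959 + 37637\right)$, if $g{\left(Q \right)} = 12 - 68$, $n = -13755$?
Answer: $-1044056356$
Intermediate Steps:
$g{\left(Q \right)} = -56$ ($g{\left(Q \right)} = 12 - 68 = -56$)
$\left(g{\left(200 \right)} + n\right) \left(37959 + 37637\right) = \left(-56 - 13755\right) \left(37959 + 37637\right) = \left(-13811\right) 75596 = -1044056356$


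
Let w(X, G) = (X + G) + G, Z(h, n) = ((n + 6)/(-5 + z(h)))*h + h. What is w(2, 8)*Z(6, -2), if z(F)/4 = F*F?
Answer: 15444/139 ≈ 111.11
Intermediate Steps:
z(F) = 4*F² (z(F) = 4*(F*F) = 4*F²)
Z(h, n) = h + h*(6 + n)/(-5 + 4*h²) (Z(h, n) = ((n + 6)/(-5 + 4*h²))*h + h = ((6 + n)/(-5 + 4*h²))*h + h = h*(6 + n)/(-5 + 4*h²) + h = h + h*(6 + n)/(-5 + 4*h²))
w(X, G) = X + 2*G (w(X, G) = (G + X) + G = X + 2*G)
w(2, 8)*Z(6, -2) = (2 + 2*8)*(6*(1 - 2 + 4*6²)/(-5 + 4*6²)) = (2 + 16)*(6*(1 - 2 + 4*36)/(-5 + 4*36)) = 18*(6*(1 - 2 + 144)/(-5 + 144)) = 18*(6*143/139) = 18*(6*(1/139)*143) = 18*(858/139) = 15444/139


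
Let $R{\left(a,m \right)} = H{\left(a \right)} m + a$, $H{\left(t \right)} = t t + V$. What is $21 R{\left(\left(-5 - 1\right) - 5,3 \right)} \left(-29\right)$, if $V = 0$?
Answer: $-214368$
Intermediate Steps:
$H{\left(t \right)} = t^{2}$ ($H{\left(t \right)} = t t + 0 = t^{2} + 0 = t^{2}$)
$R{\left(a,m \right)} = a + m a^{2}$ ($R{\left(a,m \right)} = a^{2} m + a = m a^{2} + a = a + m a^{2}$)
$21 R{\left(\left(-5 - 1\right) - 5,3 \right)} \left(-29\right) = 21 \left(\left(-5 - 1\right) - 5\right) \left(1 + \left(\left(-5 - 1\right) - 5\right) 3\right) \left(-29\right) = 21 \left(-6 - 5\right) \left(1 + \left(-6 - 5\right) 3\right) \left(-29\right) = 21 \left(- 11 \left(1 - 33\right)\right) \left(-29\right) = 21 \left(\left(-11\right) \left(-32\right)\right) \left(-29\right) = 21 \cdot 352 \left(-29\right) = 7392 \left(-29\right) = -214368$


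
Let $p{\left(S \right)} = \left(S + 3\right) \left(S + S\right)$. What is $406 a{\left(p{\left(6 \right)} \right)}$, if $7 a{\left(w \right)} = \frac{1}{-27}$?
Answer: $- \frac{58}{27} \approx -2.1481$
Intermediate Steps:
$p{\left(S \right)} = 2 S \left(3 + S\right)$ ($p{\left(S \right)} = \left(3 + S\right) 2 S = 2 S \left(3 + S\right)$)
$a{\left(w \right)} = - \frac{1}{189}$ ($a{\left(w \right)} = \frac{1}{7 \left(-27\right)} = \frac{1}{7} \left(- \frac{1}{27}\right) = - \frac{1}{189}$)
$406 a{\left(p{\left(6 \right)} \right)} = 406 \left(- \frac{1}{189}\right) = - \frac{58}{27}$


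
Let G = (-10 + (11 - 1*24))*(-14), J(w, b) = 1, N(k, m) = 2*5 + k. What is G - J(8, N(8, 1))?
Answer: 321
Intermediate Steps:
N(k, m) = 10 + k
G = 322 (G = (-10 + (11 - 24))*(-14) = (-10 - 13)*(-14) = -23*(-14) = 322)
G - J(8, N(8, 1)) = 322 - 1*1 = 322 - 1 = 321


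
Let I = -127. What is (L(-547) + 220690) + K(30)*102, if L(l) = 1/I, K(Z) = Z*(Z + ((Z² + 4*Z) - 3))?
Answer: 434912769/127 ≈ 3.4245e+6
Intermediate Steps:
K(Z) = Z*(-3 + Z² + 5*Z) (K(Z) = Z*(Z + (-3 + Z² + 4*Z)) = Z*(-3 + Z² + 5*Z))
L(l) = -1/127 (L(l) = 1/(-127) = -1/127)
(L(-547) + 220690) + K(30)*102 = (-1/127 + 220690) + (30*(-3 + 30² + 5*30))*102 = 28027629/127 + (30*(-3 + 900 + 150))*102 = 28027629/127 + (30*1047)*102 = 28027629/127 + 31410*102 = 28027629/127 + 3203820 = 434912769/127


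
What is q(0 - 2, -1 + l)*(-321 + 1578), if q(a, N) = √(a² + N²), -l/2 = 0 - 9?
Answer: 1257*√293 ≈ 21516.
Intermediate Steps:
l = 18 (l = -2*(0 - 9) = -2*(-9) = 18)
q(a, N) = √(N² + a²)
q(0 - 2, -1 + l)*(-321 + 1578) = √((-1 + 18)² + (0 - 2)²)*(-321 + 1578) = √(17² + (-2)²)*1257 = √(289 + 4)*1257 = √293*1257 = 1257*√293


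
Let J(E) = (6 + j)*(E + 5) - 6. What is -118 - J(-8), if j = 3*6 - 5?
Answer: -55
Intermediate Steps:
j = 13 (j = 18 - 5 = 13)
J(E) = 89 + 19*E (J(E) = (6 + 13)*(E + 5) - 6 = 19*(5 + E) - 6 = (95 + 19*E) - 6 = 89 + 19*E)
-118 - J(-8) = -118 - (89 + 19*(-8)) = -118 - (89 - 152) = -118 - 1*(-63) = -118 + 63 = -55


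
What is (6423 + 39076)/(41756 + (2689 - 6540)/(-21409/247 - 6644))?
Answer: 75641041023/69419340809 ≈ 1.0896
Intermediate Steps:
(6423 + 39076)/(41756 + (2689 - 6540)/(-21409/247 - 6644)) = 45499/(41756 - 3851/(-21409*1/247 - 6644)) = 45499/(41756 - 3851/(-21409/247 - 6644)) = 45499/(41756 - 3851/(-1662477/247)) = 45499/(41756 - 3851*(-247/1662477)) = 45499/(41756 + 951197/1662477) = 45499/(69419340809/1662477) = 45499*(1662477/69419340809) = 75641041023/69419340809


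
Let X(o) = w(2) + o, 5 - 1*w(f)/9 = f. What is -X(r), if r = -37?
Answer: 10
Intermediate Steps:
w(f) = 45 - 9*f
X(o) = 27 + o (X(o) = (45 - 9*2) + o = (45 - 18) + o = 27 + o)
-X(r) = -(27 - 37) = -1*(-10) = 10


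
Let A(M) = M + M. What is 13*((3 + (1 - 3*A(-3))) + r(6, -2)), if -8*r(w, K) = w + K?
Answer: 559/2 ≈ 279.50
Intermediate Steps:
A(M) = 2*M
r(w, K) = -K/8 - w/8 (r(w, K) = -(w + K)/8 = -(K + w)/8 = -K/8 - w/8)
13*((3 + (1 - 3*A(-3))) + r(6, -2)) = 13*((3 + (1 - 6*(-3))) + (-1/8*(-2) - 1/8*6)) = 13*((3 + (1 - 3*(-6))) + (1/4 - 3/4)) = 13*((3 + (1 + 18)) - 1/2) = 13*((3 + 19) - 1/2) = 13*(22 - 1/2) = 13*(43/2) = 559/2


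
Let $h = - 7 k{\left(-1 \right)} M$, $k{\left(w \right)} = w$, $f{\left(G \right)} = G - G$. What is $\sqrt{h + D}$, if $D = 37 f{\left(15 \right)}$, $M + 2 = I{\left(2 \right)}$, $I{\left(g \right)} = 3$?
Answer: $\sqrt{7} \approx 2.6458$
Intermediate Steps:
$f{\left(G \right)} = 0$
$M = 1$ ($M = -2 + 3 = 1$)
$D = 0$ ($D = 37 \cdot 0 = 0$)
$h = 7$ ($h = \left(-7\right) \left(-1\right) 1 = 7 \cdot 1 = 7$)
$\sqrt{h + D} = \sqrt{7 + 0} = \sqrt{7}$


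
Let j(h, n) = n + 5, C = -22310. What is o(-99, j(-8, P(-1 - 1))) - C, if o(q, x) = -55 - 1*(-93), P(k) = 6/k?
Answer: 22348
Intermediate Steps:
j(h, n) = 5 + n
o(q, x) = 38 (o(q, x) = -55 + 93 = 38)
o(-99, j(-8, P(-1 - 1))) - C = 38 - 1*(-22310) = 38 + 22310 = 22348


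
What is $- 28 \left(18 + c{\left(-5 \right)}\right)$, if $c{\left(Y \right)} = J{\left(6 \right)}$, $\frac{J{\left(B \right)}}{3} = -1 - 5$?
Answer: $0$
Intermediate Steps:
$J{\left(B \right)} = -18$ ($J{\left(B \right)} = 3 \left(-1 - 5\right) = 3 \left(-6\right) = -18$)
$c{\left(Y \right)} = -18$
$- 28 \left(18 + c{\left(-5 \right)}\right) = - 28 \left(18 - 18\right) = \left(-28\right) 0 = 0$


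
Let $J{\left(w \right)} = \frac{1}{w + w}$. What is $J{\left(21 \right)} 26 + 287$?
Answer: $\frac{6040}{21} \approx 287.62$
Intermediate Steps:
$J{\left(w \right)} = \frac{1}{2 w}$
$J{\left(21 \right)} 26 + 287 = \frac{1}{2 \cdot 21} \cdot 26 + 287 = \frac{1}{2} \cdot \frac{1}{21} \cdot 26 + 287 = \frac{1}{42} \cdot 26 + 287 = \frac{13}{21} + 287 = \frac{6040}{21}$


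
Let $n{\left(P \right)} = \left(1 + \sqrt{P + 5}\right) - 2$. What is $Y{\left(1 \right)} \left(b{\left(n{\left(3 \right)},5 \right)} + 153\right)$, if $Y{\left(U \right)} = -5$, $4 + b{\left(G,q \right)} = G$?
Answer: $-740 - 10 \sqrt{2} \approx -754.14$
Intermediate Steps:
$n{\left(P \right)} = -1 + \sqrt{5 + P}$ ($n{\left(P \right)} = \left(1 + \sqrt{5 + P}\right) - 2 = -1 + \sqrt{5 + P}$)
$b{\left(G,q \right)} = -4 + G$
$Y{\left(1 \right)} \left(b{\left(n{\left(3 \right)},5 \right)} + 153\right) = - 5 \left(\left(-4 - \left(1 - \sqrt{5 + 3}\right)\right) + 153\right) = - 5 \left(\left(-4 - \left(1 - \sqrt{8}\right)\right) + 153\right) = - 5 \left(\left(-4 - \left(1 - 2 \sqrt{2}\right)\right) + 153\right) = - 5 \left(\left(-5 + 2 \sqrt{2}\right) + 153\right) = - 5 \left(148 + 2 \sqrt{2}\right) = -740 - 10 \sqrt{2}$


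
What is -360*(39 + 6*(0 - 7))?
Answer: 1080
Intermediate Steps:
-360*(39 + 6*(0 - 7)) = -360*(39 + 6*(-7)) = -360*(39 - 42) = -360*(-3) = 1080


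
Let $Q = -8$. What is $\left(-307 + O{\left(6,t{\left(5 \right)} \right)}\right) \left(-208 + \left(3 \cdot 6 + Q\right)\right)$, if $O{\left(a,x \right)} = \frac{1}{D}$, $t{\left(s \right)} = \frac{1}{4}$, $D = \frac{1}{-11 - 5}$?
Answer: $63954$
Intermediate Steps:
$D = - \frac{1}{16}$ ($D = \frac{1}{-16} = - \frac{1}{16} \approx -0.0625$)
$t{\left(s \right)} = \frac{1}{4}$
$O{\left(a,x \right)} = -16$ ($O{\left(a,x \right)} = \frac{1}{- \frac{1}{16}} = -16$)
$\left(-307 + O{\left(6,t{\left(5 \right)} \right)}\right) \left(-208 + \left(3 \cdot 6 + Q\right)\right) = \left(-307 - 16\right) \left(-208 + \left(3 \cdot 6 - 8\right)\right) = - 323 \left(-208 + \left(18 - 8\right)\right) = - 323 \left(-208 + 10\right) = \left(-323\right) \left(-198\right) = 63954$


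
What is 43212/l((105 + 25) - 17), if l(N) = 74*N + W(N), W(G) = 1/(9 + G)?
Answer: 1757288/340055 ≈ 5.1677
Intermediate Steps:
l(N) = 1/(9 + N) + 74*N (l(N) = 74*N + 1/(9 + N) = 1/(9 + N) + 74*N)
43212/l((105 + 25) - 17) = 43212/(((1 + 74*((105 + 25) - 17)*(9 + ((105 + 25) - 17)))/(9 + ((105 + 25) - 17)))) = 43212/(((1 + 74*(130 - 17)*(9 + (130 - 17)))/(9 + (130 - 17)))) = 43212/(((1 + 74*113*(9 + 113))/(9 + 113))) = 43212/(((1 + 74*113*122)/122)) = 43212/(((1 + 1020164)/122)) = 43212/(((1/122)*1020165)) = 43212/(1020165/122) = 43212*(122/1020165) = 1757288/340055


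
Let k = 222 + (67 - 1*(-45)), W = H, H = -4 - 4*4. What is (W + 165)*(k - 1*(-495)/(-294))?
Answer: 4722215/98 ≈ 48186.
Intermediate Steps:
H = -20 (H = -4 - 16 = -20)
W = -20
k = 334 (k = 222 + (67 + 45) = 222 + 112 = 334)
(W + 165)*(k - 1*(-495)/(-294)) = (-20 + 165)*(334 - 1*(-495)/(-294)) = 145*(334 + 495*(-1/294)) = 145*(334 - 165/98) = 145*(32567/98) = 4722215/98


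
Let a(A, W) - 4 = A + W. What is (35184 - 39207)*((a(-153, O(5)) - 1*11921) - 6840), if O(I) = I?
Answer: 76054815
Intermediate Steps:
a(A, W) = 4 + A + W (a(A, W) = 4 + (A + W) = 4 + A + W)
(35184 - 39207)*((a(-153, O(5)) - 1*11921) - 6840) = (35184 - 39207)*(((4 - 153 + 5) - 1*11921) - 6840) = -4023*((-144 - 11921) - 6840) = -4023*(-12065 - 6840) = -4023*(-18905) = 76054815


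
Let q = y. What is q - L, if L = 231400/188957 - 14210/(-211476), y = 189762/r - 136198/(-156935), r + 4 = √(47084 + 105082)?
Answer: 217777866724610250103/47707410609854137650 + 94881*√152166/76075 ≈ 491.08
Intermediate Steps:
r = -4 + √152166 (r = -4 + √(47084 + 105082) = -4 + √152166 ≈ 386.08)
y = 136198/156935 + 189762/(-4 + √152166) (y = 189762/(-4 + √152166) - 136198/(-156935) = 189762/(-4 + √152166) - 136198*(-1/156935) = 189762/(-4 + √152166) + 136198/156935 = 136198/156935 + 189762/(-4 + √152166) ≈ 492.37)
q = 13984372358/2387766025 + 94881*√152166/76075 ≈ 492.37
L = 25810312685/19979935266 (L = 231400*(1/188957) - 14210*(-1/211476) = 231400/188957 + 7105/105738 = 25810312685/19979935266 ≈ 1.2918)
q - L = (13984372358/2387766025 + 94881*√152166/76075) - 1*25810312685/19979935266 = (13984372358/2387766025 + 94881*√152166/76075) - 25810312685/19979935266 = 217777866724610250103/47707410609854137650 + 94881*√152166/76075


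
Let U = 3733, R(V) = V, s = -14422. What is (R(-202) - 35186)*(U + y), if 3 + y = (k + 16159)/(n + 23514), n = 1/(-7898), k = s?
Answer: -24514164284358528/185713571 ≈ -1.3200e+8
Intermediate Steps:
k = -14422
n = -1/7898 ≈ -0.00012661
y = -543421887/185713571 (y = -3 + (-14422 + 16159)/(-1/7898 + 23514) = -3 + 1737/(185713571/7898) = -3 + 1737*(7898/185713571) = -3 + 13718826/185713571 = -543421887/185713571 ≈ -2.9261)
(R(-202) - 35186)*(U + y) = (-202 - 35186)*(3733 - 543421887/185713571) = -35388*692725338656/185713571 = -24514164284358528/185713571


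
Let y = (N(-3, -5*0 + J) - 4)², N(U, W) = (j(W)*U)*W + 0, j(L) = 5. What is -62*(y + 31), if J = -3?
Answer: -106144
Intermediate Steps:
N(U, W) = 5*U*W (N(U, W) = (5*U)*W + 0 = 5*U*W + 0 = 5*U*W)
y = 1681 (y = (5*(-3)*(-5*0 - 3) - 4)² = (5*(-3)*(0 - 3) - 4)² = (5*(-3)*(-3) - 4)² = (45 - 4)² = 41² = 1681)
-62*(y + 31) = -62*(1681 + 31) = -62*1712 = -106144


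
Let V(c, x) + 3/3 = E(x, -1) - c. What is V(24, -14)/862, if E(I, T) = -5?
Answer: -15/431 ≈ -0.034803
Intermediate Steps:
V(c, x) = -6 - c (V(c, x) = -1 + (-5 - c) = -6 - c)
V(24, -14)/862 = (-6 - 1*24)/862 = (-6 - 24)*(1/862) = -30*1/862 = -15/431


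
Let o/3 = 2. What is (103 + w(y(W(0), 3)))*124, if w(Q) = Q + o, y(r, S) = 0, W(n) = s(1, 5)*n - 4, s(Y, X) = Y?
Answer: 13516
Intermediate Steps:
o = 6 (o = 3*2 = 6)
W(n) = -4 + n (W(n) = 1*n - 4 = n - 4 = -4 + n)
w(Q) = 6 + Q (w(Q) = Q + 6 = 6 + Q)
(103 + w(y(W(0), 3)))*124 = (103 + (6 + 0))*124 = (103 + 6)*124 = 109*124 = 13516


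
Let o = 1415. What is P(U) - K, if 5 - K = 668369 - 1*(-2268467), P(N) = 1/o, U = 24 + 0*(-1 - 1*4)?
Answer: 4155615866/1415 ≈ 2.9368e+6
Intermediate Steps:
U = 24 (U = 24 + 0*(-1 - 4) = 24 + 0*(-5) = 24 + 0 = 24)
P(N) = 1/1415
K = -2936831 (K = 5 - (668369 - 1*(-2268467)) = 5 - (668369 + 2268467) = 5 - 1*2936836 = 5 - 2936836 = -2936831)
P(U) - K = 1/1415 - 1*(-2936831) = 1/1415 + 2936831 = 4155615866/1415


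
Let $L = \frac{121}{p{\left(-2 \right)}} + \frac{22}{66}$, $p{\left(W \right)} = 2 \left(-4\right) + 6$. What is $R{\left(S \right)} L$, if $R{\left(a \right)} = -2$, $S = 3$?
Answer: $\frac{361}{3} \approx 120.33$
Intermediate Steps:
$p{\left(W \right)} = -2$ ($p{\left(W \right)} = -8 + 6 = -2$)
$L = - \frac{361}{6}$ ($L = \frac{121}{-2} + \frac{22}{66} = 121 \left(- \frac{1}{2}\right) + 22 \cdot \frac{1}{66} = - \frac{121}{2} + \frac{1}{3} = - \frac{361}{6} \approx -60.167$)
$R{\left(S \right)} L = \left(-2\right) \left(- \frac{361}{6}\right) = \frac{361}{3}$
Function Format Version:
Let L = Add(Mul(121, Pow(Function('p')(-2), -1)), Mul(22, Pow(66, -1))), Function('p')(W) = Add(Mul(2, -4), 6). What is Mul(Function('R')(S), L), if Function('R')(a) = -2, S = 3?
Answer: Rational(361, 3) ≈ 120.33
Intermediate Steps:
Function('p')(W) = -2 (Function('p')(W) = Add(-8, 6) = -2)
L = Rational(-361, 6) (L = Add(Mul(121, Pow(-2, -1)), Mul(22, Pow(66, -1))) = Add(Mul(121, Rational(-1, 2)), Mul(22, Rational(1, 66))) = Add(Rational(-121, 2), Rational(1, 3)) = Rational(-361, 6) ≈ -60.167)
Mul(Function('R')(S), L) = Mul(-2, Rational(-361, 6)) = Rational(361, 3)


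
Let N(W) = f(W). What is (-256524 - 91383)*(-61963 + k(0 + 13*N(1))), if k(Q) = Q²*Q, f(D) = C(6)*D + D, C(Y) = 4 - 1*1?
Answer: -27361146015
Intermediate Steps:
C(Y) = 3 (C(Y) = 4 - 1 = 3)
f(D) = 4*D (f(D) = 3*D + D = 4*D)
N(W) = 4*W
k(Q) = Q³
(-256524 - 91383)*(-61963 + k(0 + 13*N(1))) = (-256524 - 91383)*(-61963 + (0 + 13*(4*1))³) = -347907*(-61963 + (0 + 13*4)³) = -347907*(-61963 + (0 + 52)³) = -347907*(-61963 + 52³) = -347907*(-61963 + 140608) = -347907*78645 = -27361146015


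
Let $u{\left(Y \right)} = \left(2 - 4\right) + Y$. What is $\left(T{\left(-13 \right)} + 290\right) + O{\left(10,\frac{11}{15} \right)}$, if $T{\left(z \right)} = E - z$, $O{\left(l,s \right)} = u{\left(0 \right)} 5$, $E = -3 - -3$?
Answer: $293$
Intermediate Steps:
$u{\left(Y \right)} = -2 + Y$
$E = 0$ ($E = -3 + 3 = 0$)
$O{\left(l,s \right)} = -10$ ($O{\left(l,s \right)} = \left(-2 + 0\right) 5 = \left(-2\right) 5 = -10$)
$T{\left(z \right)} = - z$ ($T{\left(z \right)} = 0 - z = - z$)
$\left(T{\left(-13 \right)} + 290\right) + O{\left(10,\frac{11}{15} \right)} = \left(\left(-1\right) \left(-13\right) + 290\right) - 10 = \left(13 + 290\right) - 10 = 303 - 10 = 293$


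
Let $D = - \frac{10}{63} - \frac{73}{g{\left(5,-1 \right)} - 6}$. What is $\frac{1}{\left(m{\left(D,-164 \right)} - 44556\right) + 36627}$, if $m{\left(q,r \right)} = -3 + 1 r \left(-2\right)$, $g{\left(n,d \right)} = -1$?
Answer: $- \frac{1}{7604} \approx -0.00013151$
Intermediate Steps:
$D = \frac{647}{63}$ ($D = - \frac{10}{63} - \frac{73}{-1 - 6} = \left(-10\right) \frac{1}{63} - \frac{73}{-1 - 6} = - \frac{10}{63} - \frac{73}{-7} = - \frac{10}{63} - - \frac{73}{7} = - \frac{10}{63} + \frac{73}{7} = \frac{647}{63} \approx 10.27$)
$m{\left(q,r \right)} = -3 - 2 r$ ($m{\left(q,r \right)} = -3 + r \left(-2\right) = -3 - 2 r$)
$\frac{1}{\left(m{\left(D,-164 \right)} - 44556\right) + 36627} = \frac{1}{\left(\left(-3 - -328\right) - 44556\right) + 36627} = \frac{1}{\left(\left(-3 + 328\right) - 44556\right) + 36627} = \frac{1}{\left(325 - 44556\right) + 36627} = \frac{1}{-44231 + 36627} = \frac{1}{-7604} = - \frac{1}{7604}$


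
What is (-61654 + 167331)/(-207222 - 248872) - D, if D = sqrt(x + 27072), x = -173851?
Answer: -105677/456094 - I*sqrt(146779) ≈ -0.2317 - 383.12*I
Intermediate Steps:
D = I*sqrt(146779) (D = sqrt(-173851 + 27072) = sqrt(-146779) = I*sqrt(146779) ≈ 383.12*I)
(-61654 + 167331)/(-207222 - 248872) - D = (-61654 + 167331)/(-207222 - 248872) - I*sqrt(146779) = 105677/(-456094) - I*sqrt(146779) = 105677*(-1/456094) - I*sqrt(146779) = -105677/456094 - I*sqrt(146779)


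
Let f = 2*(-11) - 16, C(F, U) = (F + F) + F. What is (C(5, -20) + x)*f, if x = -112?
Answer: 3686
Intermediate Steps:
C(F, U) = 3*F (C(F, U) = 2*F + F = 3*F)
f = -38 (f = -22 - 16 = -38)
(C(5, -20) + x)*f = (3*5 - 112)*(-38) = (15 - 112)*(-38) = -97*(-38) = 3686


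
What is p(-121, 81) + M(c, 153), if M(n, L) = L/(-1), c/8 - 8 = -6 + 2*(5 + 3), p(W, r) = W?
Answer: -274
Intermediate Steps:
c = 144 (c = 64 + 8*(-6 + 2*(5 + 3)) = 64 + 8*(-6 + 2*8) = 64 + 8*(-6 + 16) = 64 + 8*10 = 64 + 80 = 144)
M(n, L) = -L (M(n, L) = L*(-1) = -L)
p(-121, 81) + M(c, 153) = -121 - 1*153 = -121 - 153 = -274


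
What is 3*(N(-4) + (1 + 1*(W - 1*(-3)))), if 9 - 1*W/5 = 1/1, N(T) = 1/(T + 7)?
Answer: 133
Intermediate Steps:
N(T) = 1/(7 + T)
W = 40 (W = 45 - 5/1 = 45 - 5 = 40)
3*(N(-4) + (1 + 1*(W - 1*(-3)))) = 3*(1/(7 - 4) + (1 + 1*(40 - 1*(-3)))) = 3*(1/3 + (1 + 1*(40 + 3))) = 3*(⅓ + (1 + 1*43)) = 3*(⅓ + (1 + 43)) = 3*(⅓ + 44) = 3*(133/3) = 133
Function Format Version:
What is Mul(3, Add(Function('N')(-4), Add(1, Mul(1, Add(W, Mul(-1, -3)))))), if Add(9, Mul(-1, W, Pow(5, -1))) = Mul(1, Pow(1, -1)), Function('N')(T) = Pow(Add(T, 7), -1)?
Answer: 133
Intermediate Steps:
Function('N')(T) = Pow(Add(7, T), -1)
W = 40 (W = Add(45, Mul(-5, Mul(1, Pow(1, -1)))) = Add(45, Mul(-5, Mul(1, 1))) = Add(45, Mul(-5, 1)) = Add(45, -5) = 40)
Mul(3, Add(Function('N')(-4), Add(1, Mul(1, Add(W, Mul(-1, -3)))))) = Mul(3, Add(Pow(Add(7, -4), -1), Add(1, Mul(1, Add(40, Mul(-1, -3)))))) = Mul(3, Add(Pow(3, -1), Add(1, Mul(1, Add(40, 3))))) = Mul(3, Add(Rational(1, 3), Add(1, Mul(1, 43)))) = Mul(3, Add(Rational(1, 3), Add(1, 43))) = Mul(3, Add(Rational(1, 3), 44)) = Mul(3, Rational(133, 3)) = 133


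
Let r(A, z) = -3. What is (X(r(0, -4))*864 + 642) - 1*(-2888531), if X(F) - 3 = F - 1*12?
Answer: 2878805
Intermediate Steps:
X(F) = -9 + F (X(F) = 3 + (F - 1*12) = 3 + (F - 12) = 3 + (-12 + F) = -9 + F)
(X(r(0, -4))*864 + 642) - 1*(-2888531) = ((-9 - 3)*864 + 642) - 1*(-2888531) = (-12*864 + 642) + 2888531 = (-10368 + 642) + 2888531 = -9726 + 2888531 = 2878805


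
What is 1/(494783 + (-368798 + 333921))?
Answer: 1/459906 ≈ 2.1744e-6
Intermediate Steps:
1/(494783 + (-368798 + 333921)) = 1/(494783 - 34877) = 1/459906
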